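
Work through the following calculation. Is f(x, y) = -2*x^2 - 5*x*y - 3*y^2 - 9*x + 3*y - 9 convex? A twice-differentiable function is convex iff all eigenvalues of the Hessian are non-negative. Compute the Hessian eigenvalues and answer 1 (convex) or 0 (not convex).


The Hessian of f(x,y) = -2*x^2 - 5*x*y - 3*y^2 - 9*x + 3*y - 9 is:
H = [[-4, -5], [-5, -6]]
Trace = -4 - 6 = -10
Determinant = -4*-6 - (-5)^2 = -1
Discriminant = (-10)^2 - 4*-1 = 104.0
Eigenvalues: lambda_1 = -10.099, lambda_2 = 0.099
The function is not convex.

0


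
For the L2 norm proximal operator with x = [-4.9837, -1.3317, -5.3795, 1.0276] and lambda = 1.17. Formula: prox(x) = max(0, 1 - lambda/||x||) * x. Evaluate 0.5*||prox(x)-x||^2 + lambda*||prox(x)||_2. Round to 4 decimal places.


Step 1: Compute ||x||.
||x|| = 7.5237
Step 2: Compute scaling factor.
scale = max(0, 1 - 1.17/7.5237) = 0.8445
Step 3: prox(x) = [-4.2087, -1.1246, -4.5429, 0.8678]
||prox(x)|| = 6.3537
Step 4: Proximal objective.
0.5*||prox-x||^2 = 0.6845
lambda*||prox|| = 7.4338
Total = 8.1182


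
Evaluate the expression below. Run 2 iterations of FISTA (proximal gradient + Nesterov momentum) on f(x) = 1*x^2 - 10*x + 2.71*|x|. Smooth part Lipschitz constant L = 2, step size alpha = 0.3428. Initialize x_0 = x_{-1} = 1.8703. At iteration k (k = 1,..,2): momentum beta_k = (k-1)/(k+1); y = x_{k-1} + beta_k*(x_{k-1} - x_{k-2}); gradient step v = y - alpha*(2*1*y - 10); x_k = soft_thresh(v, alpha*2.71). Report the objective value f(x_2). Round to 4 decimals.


FISTA on f(x) = 1*x^2 - 10*x + 2.71*|x|
L = 2, alpha = 0.3428
Iteration 1: beta = 0.0, y = 1.8703 + 0.0*(1.8703 - 1.8703) = 1.8703
  grad(y) = -6.2594, v = y - alpha*grad = 4.016
  prox(v) = soft_thresh(4.016, 0.929) = 3.087
Iteration 2: beta = 0.3333, y = 3.087 + 0.3333*(3.087 - 1.8703) = 3.4926
  grad(y) = -3.0148, v = y - alpha*grad = 4.5261
  prox(v) = soft_thresh(4.5261, 0.929) = 3.5971
f(x_2) = 1*3.5971^2 - 10*3.5971 + 2.71*|3.5971| = -13.2837


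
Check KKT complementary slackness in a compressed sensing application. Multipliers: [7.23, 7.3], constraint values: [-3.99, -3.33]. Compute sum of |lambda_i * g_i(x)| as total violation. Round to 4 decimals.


KKT complementary slackness check:
lambda_1 * g_1 = 7.23 * -3.99 = -28.8477
lambda_2 * g_2 = 7.3 * -3.33 = -24.309
Total violation = 28.8477 + 24.309 = 53.1567


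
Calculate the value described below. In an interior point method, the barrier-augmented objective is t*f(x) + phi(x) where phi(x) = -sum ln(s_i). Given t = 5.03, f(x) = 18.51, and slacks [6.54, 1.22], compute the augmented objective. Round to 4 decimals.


Step 1: Compute log-barrier.
ln values: [1.8779, 0.1989]
phi = -(1.8779 + 0.1989) = -2.0768
Step 2: Compute augmented objective.
t*f(x) = 5.03*18.51 = 93.1053
Total = 93.1053 - 2.0768 = 91.0285


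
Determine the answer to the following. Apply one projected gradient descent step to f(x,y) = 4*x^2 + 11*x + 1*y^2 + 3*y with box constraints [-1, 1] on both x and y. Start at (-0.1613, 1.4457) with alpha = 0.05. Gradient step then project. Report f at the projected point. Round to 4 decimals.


Step 1: Compute gradient at (-0.1613, 1.4457).
grad_x = 2*4*-0.1613 + 11 = 9.7096
grad_y = 2*1*1.4457 + 3 = 5.8914
Step 2: Gradient step.
x_raw = -0.1613 - 0.05*9.7096 = -0.6468
y_raw = 1.4457 - 0.05*5.8914 = 1.1511
Step 3: Project onto [-1, 1].
x_proj = clip(-0.6468) = -0.6468
y_proj = clip(1.1511) = 1.0
Step 4: Evaluate f.
f(-0.6468, 1.0) = -1.4413


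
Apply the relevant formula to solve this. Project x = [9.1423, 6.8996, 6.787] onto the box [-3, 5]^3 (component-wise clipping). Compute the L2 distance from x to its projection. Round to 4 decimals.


Project each component onto [-3, 5].
clip(9.1423) = 5.0, clip(6.8996) = 5.0, clip(6.787) = 5.0
Projection = [5.0, 5.0, 5.0]
Squared diffs: [17.1586, 3.6085, 3.1934]
Distance = sqrt(23.9605) = 4.8949


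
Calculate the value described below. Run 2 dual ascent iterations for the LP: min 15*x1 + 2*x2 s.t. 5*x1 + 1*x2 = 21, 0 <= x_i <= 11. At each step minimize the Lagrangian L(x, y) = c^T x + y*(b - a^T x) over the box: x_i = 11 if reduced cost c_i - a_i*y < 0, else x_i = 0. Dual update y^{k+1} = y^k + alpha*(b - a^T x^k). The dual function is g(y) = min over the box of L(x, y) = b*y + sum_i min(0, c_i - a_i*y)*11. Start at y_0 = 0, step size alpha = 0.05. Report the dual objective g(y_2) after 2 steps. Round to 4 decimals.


Dual ascent for LP: min 15*x1 + 2*x2, 5*x1 + 1*x2 = 21, 0 <= x_i <= 11
Step 1: y^k = 0.0, reduced costs: (15.0, 2.0)
  x^k = (0.0, 0.0), subgradient = b - a^T x = 21.0
  y^{k+1} = 0.0 + 0.05*21.0 = 1.05
Step 2: y^k = 1.05, reduced costs: (9.75, 0.95)
  x^k = (0.0, 0.0), subgradient = b - a^T x = 21.0
  y^{k+1} = 1.05 + 0.05*21.0 = 2.1
Dual objective at y_2 = 2.1: reduced costs (4.5, -0.1), box minimizer x = (0.0, 11.0)
g(y_2) = b*y + (c1 - a1*y)*x1 + (c2 - a2*y)*x2 = 21*2.1 + 4.5*0.0 + (-0.1)*11.0 = 44.1 + 0.0 - 1.1 = 43.0


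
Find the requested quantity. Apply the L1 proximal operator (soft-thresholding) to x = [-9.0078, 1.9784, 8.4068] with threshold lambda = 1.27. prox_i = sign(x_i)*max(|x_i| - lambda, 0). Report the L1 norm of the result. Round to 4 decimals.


Soft-thresholding with lambda = 1.27:
prox(-9.0078) = sign(-9.0078)*max(|-9.0078| - 1.27, 0) = -7.7378
prox(1.9784) = sign(1.9784)*max(|1.9784| - 1.27, 0) = 0.7084
prox(8.4068) = sign(8.4068)*max(|8.4068| - 1.27, 0) = 7.1368
prox(x) = [-7.7378, 0.7084, 7.1368]
||prox(x)||_1 = 7.7378 + 0.7084 + 7.1368 = 15.583


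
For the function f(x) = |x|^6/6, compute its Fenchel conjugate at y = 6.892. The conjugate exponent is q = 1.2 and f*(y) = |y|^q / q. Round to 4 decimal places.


The conjugate exponent q satisfies 1/p + 1/q = 1.
p = 6, so q = 6/(6 - 1) = 1.2
|y|^q = 6.892^1.2 = 10.1394
f*(6.892) = 10.1394 / 1.2 = 8.4495


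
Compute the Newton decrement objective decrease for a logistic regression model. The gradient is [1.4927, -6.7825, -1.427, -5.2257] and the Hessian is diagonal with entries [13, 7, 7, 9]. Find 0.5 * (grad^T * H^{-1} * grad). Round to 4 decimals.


Step 1: H is diagonal, so H^(-1) * g = [0.1148, -0.9689, -0.2039, -0.5806].
Step 2: g^T H^(-1) g = sum_i g_i^2 / H_ii
  = (1.4927)^2/13 + (-6.7825)^2/7 + (-1.427)^2/7 + (-5.2257)^2/9
  = 0.1714 + 6.5718 + 0.2909 + 3.0342 = 10.0683
Step 3: Objective decrease = 0.5 * g^T H^(-1) g = 5.0341


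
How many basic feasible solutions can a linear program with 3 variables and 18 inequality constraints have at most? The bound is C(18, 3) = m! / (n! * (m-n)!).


Each vertex corresponds to some choice of n active constraints out of m, so the number of vertices is at most C(m, n) = m! / (n!(m-n)!).
m = 18, n = 3
Numerator: 18 * 17 * 16
Denominator: 3! = 6
C(18, 3) = 816


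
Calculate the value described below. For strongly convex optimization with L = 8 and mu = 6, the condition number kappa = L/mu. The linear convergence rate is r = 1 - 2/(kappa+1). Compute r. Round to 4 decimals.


Step 1: Compute the condition number.
kappa = L/mu = 8/6 = 1.3333
Step 2: Compute the convergence rate.
r = 1 - 2/(kappa + 1) = 1 - 2*mu/(L + mu) = (L - mu)/(L + mu) = 2/14 = 0.1429


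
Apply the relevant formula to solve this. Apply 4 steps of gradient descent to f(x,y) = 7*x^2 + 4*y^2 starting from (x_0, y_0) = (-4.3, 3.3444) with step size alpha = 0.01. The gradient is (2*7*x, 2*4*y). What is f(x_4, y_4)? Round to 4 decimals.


Gradient descent on f(x,y) = 7*x^2 + 4*y^2.
Starting point: (-4.3, 3.3444), alpha = 0.01
Step 1: grad_x = 2*7*-4.3 = -60.2, grad_y = 2*4*3.3444 = 26.7552
  x_1 = -4.3 - 0.01*-60.2 = -3.698
  y_1 = 3.3444 - 0.01*26.7552 = 3.0768
Step 2: grad_x = 2*7*-3.698 = -51.772, grad_y = 2*4*3.0768 = 24.6148
  x_2 = -3.698 - 0.01*-51.772 = -3.1803
  y_2 = 3.0768 - 0.01*24.6148 = 2.8307
Step 3: grad_x = 2*7*-3.1803 = -44.5239, grad_y = 2*4*2.8307 = 22.6456
  x_3 = -3.1803 - 0.01*-44.5239 = -2.735
  y_3 = 2.8307 - 0.01*22.6456 = 2.6042
Step 4: grad_x = 2*7*-2.735 = -38.2906, grad_y = 2*4*2.6042 = 20.834
  x_4 = -2.735 - 0.01*-38.2906 = -2.3521
  y_4 = 2.6042 - 0.01*20.834 = 2.3959
f(-2.3521, 2.3959) = 7*(-2.3521)^2 + 4*2.3959^2 = 61.6892


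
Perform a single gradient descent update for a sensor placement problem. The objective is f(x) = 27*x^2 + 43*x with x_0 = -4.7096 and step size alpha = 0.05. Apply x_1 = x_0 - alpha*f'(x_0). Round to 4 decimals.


We compute the gradient at x_0 and apply the update.
f'(x) = 54*x + 43
f'(-4.7096) = 54*-4.7096 + 43 = -211.3184
x_1 = -4.7096 - 0.05*-211.3184 = 5.8563


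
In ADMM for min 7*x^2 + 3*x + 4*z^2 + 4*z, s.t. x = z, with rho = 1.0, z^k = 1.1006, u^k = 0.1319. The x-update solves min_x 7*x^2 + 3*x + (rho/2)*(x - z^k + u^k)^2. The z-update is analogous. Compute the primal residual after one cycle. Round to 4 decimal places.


ADMM iteration with rho = 1.0, z^k = 1.1006, u^k = 0.1319
Step 1: x-update.
Minimize 7*x^2 + 3*x + (1.0/2)*(x - 1.1006 + 0.1319)^2
FOC: (2*7 + 1.0)*x = -3 + 1.0*(1.1006 - 0.1319)
x^{k+1} = -0.1354
Step 2: z-update.
Minimize 4*z^2 + 4*z + (1.0/2)*(-0.1354 - z + 0.1319)^2
FOC: (2*4 + 1.0)*z = -4 + 1.0*(-0.1354 + 0.1319)
z^{k+1} = -0.4448
Step 3: u-update.
u^{k+1} = 0.1319 - 0.1354 + 0.4448 = 0.4413
Step 4: Primal residual = |-0.1354 + 0.4448| = 0.3094


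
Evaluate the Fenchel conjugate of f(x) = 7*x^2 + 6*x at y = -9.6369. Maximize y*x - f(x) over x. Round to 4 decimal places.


f*(y) = sup_x {y*x - a*x^2 - b*x} = sup_x {(y-b)*x - a*x^2}
FOC: (y - b) - 2a*x = 0 => x* = (y - b)/(2a)
x* = (-9.6369 - 6)/(2*7) = -1.1169
f*(-9.6369) = (y-b)^2/(4a) = (-9.6369 - 6)^2/(4*7)
= 244.5126/28 = 8.7326


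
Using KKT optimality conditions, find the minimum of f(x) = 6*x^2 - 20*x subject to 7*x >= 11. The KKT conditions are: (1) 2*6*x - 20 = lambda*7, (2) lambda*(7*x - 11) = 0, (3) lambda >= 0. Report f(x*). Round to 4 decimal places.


Step 1: Try lambda = 0 (constraint inactive).
Stationarity: 2*6*x - 20 = 0
x* = 20/(2*6) = 5/3 = 1.6667 (rounded; the exact value 5/3 is used below)
Check constraint: 7*1.6667 = 11.6669 >= 11 -- satisfied.
Step 2: Compute optimal value.
f(x*) = 6*(5/3)^2 - 20*(5/3) = -16.6667


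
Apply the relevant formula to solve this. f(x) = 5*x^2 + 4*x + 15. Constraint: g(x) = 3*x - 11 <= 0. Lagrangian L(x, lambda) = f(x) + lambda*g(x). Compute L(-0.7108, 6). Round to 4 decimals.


Step 1: Evaluate f(x).
f(-0.7108) = 5*(-0.7108)^2 + 4*(-0.7108) + 15 = 14.683
Step 2: Evaluate g(x).
g(-0.7108) = 3*-0.7108 - 11 = -13.1324
Step 3: Compute Lagrangian.
L = 14.683 + 6*-13.1324 = -64.1114


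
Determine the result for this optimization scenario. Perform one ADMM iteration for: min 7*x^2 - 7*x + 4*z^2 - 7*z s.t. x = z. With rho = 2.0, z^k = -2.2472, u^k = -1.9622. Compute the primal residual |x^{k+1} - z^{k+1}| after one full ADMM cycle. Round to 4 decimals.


ADMM iteration with rho = 2.0, z^k = -2.2472, u^k = -1.9622
Step 1: x-update.
Minimize 7*x^2 - 7*x + (2.0/2)*(x + 2.2472 - 1.9622)^2
FOC: (2*7 + 2.0)*x = 7 + 2.0*(-2.2472 + 1.9622)
x^{k+1} = 0.4019
Step 2: z-update.
Minimize 4*z^2 - 7*z + (2.0/2)*(0.4019 - z - 1.9622)^2
FOC: (2*4 + 2.0)*z = 7 + 2.0*(0.4019 - 1.9622)
z^{k+1} = 0.3879
Step 3: u-update.
u^{k+1} = -1.9622 + 0.4019 - 0.3879 = -1.9483
Step 4: Primal residual = |0.4019 - 0.3879| = 0.0139


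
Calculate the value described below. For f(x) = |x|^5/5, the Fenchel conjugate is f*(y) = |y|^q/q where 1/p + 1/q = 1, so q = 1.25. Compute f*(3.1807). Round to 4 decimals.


The conjugate exponent q satisfies 1/p + 1/q = 1.
p = 5, so q = 5/(5 - 1) = 1.25
|y|^q = 3.1807^1.25 = 4.2477
f*(3.1807) = 4.2477 / 1.25 = 3.3982


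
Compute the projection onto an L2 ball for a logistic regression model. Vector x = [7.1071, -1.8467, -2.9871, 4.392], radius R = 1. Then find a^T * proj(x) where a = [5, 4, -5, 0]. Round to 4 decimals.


Step 1: Compute ||x|| (intermediates to 6 decimals).
||x|| = sqrt(7.1071^2 + (-1.8467)^2 + (-2.9871)^2 + 4.392^2) = 9.062759
Step 2: Project.
Since ||x|| > R, scale = R/||x|| = 1/9.062759 = 0.110342, proj(x) = scale * x
proj(x) = [0.784212, -0.203769, -0.329603, 0.484622]
Step 3: Dot product.
a^T * proj(x) = 5*0.784212 + 4*(-0.203769) - 5*(-0.329603) + 0*0.484622 = 4.754


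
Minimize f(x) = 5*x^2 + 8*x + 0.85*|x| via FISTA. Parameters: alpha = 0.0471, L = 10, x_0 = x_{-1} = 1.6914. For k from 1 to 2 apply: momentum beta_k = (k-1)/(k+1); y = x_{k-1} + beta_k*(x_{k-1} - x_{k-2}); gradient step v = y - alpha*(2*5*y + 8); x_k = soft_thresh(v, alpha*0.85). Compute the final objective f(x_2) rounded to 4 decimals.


FISTA on f(x) = 5*x^2 + 8*x + 0.85*|x|
L = 10, alpha = 0.0471
Iteration 1: beta = 0.0, y = 1.6914 + 0.0*(1.6914 - 1.6914) = 1.6914
  grad(y) = 24.914, v = y - alpha*grad = 0.518
  prox(v) = soft_thresh(0.518, 0.04) = 0.4779
Iteration 2: beta = 0.3333, y = 0.4779 + 0.3333*(0.4779 - 1.6914) = 0.0734
  grad(y) = 8.7342, v = y - alpha*grad = -0.338
  prox(v) = soft_thresh(-0.338, 0.04) = -0.2979
f(x_2) = 5*(-0.2979)^2 + 8*(-0.2979) + 0.85*|-0.2979| = -1.6864


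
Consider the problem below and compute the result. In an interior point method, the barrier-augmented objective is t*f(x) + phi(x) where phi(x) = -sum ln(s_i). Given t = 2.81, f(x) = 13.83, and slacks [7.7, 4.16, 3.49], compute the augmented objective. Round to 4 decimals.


Step 1: Compute log-barrier.
ln values: [2.0412, 1.4255, 1.2499]
phi = -(2.0412 + 1.4255 + 1.2499) = -4.7166
Step 2: Compute augmented objective.
t*f(x) = 2.81*13.83 = 38.8623
Total = 38.8623 - 4.7166 = 34.1457


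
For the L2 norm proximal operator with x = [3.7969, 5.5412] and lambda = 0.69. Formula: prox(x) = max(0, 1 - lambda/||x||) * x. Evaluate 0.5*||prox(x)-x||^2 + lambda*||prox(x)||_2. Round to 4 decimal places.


Step 1: Compute ||x||.
||x|| = 6.7172
Step 2: Compute scaling factor.
scale = max(0, 1 - 0.69/6.7172) = 0.8973
Step 3: prox(x) = [3.4069, 4.972]
||prox(x)|| = 6.0272
Step 4: Proximal objective.
0.5*||prox-x||^2 = 0.2381
lambda*||prox|| = 4.1588
Total = 4.3968


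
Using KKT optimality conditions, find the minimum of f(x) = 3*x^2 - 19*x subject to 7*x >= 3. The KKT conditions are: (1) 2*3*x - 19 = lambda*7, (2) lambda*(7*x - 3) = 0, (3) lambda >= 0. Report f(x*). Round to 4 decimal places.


Step 1: Try lambda = 0 (constraint inactive).
Stationarity: 2*3*x - 19 = 0
x* = 19/(2*3) = 19/6 = 3.1667 (rounded; the exact value 19/6 is used below)
Check constraint: 7*3.1667 = 22.1669 >= 3 -- satisfied.
Step 2: Compute optimal value.
f(x*) = 3*(19/6)^2 - 19*(19/6) = -30.0833


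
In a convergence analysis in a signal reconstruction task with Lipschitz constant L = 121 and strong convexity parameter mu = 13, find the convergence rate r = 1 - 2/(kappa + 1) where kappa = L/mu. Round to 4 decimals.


Step 1: Compute the condition number.
kappa = L/mu = 121/13 = 9.3077
Step 2: Compute the convergence rate.
r = 1 - 2/(kappa + 1) = 1 - 2*mu/(L + mu) = (L - mu)/(L + mu) = 108/134 = 0.806


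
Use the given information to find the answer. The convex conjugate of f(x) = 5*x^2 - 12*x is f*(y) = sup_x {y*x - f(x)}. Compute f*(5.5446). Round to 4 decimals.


f*(y) = sup_x {y*x - a*x^2 - b*x} = sup_x {(y-b)*x - a*x^2}
FOC: (y - b) - 2a*x = 0 => x* = (y - b)/(2a)
x* = (5.5446 + 12)/(2*5) = 1.7545
f*(5.5446) = (y-b)^2/(4a) = (5.5446 + 12)^2/(4*5)
= 307.813/20 = 15.3906


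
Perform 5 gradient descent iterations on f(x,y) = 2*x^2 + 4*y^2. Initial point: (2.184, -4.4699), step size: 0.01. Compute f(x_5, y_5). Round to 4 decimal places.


Gradient descent on f(x,y) = 2*x^2 + 4*y^2.
Starting point: (2.184, -4.4699), alpha = 0.01
Step 1: grad_x = 2*2*2.184 = 8.736, grad_y = 2*4*-4.4699 = -35.7592
  x_1 = 2.184 - 0.01*8.736 = 2.0966
  y_1 = -4.4699 - 0.01*-35.7592 = -4.1123
Step 2: grad_x = 2*2*2.0966 = 8.3866, grad_y = 2*4*-4.1123 = -32.8985
  x_2 = 2.0966 - 0.01*8.3866 = 2.0128
  y_2 = -4.1123 - 0.01*-32.8985 = -3.7833
Step 3: grad_x = 2*2*2.0128 = 8.0511, grad_y = 2*4*-3.7833 = -30.2666
  x_3 = 2.0128 - 0.01*8.0511 = 1.9323
  y_3 = -3.7833 - 0.01*-30.2666 = -3.4807
Step 4: grad_x = 2*2*1.9323 = 7.7291, grad_y = 2*4*-3.4807 = -27.8453
  x_4 = 1.9323 - 0.01*7.7291 = 1.855
  y_4 = -3.4807 - 0.01*-27.8453 = -3.2022
Step 5: grad_x = 2*2*1.855 = 7.4199, grad_y = 2*4*-3.2022 = -25.6176
  x_5 = 1.855 - 0.01*7.4199 = 1.7808
  y_5 = -3.2022 - 0.01*-25.6176 = -2.946
f(1.7808, -2.946) = 2*1.7808^2 + 4*(-2.946)^2 = 41.0586


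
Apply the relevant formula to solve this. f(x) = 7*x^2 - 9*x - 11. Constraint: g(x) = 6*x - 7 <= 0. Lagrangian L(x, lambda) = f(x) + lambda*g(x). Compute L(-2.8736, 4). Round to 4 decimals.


Step 1: Evaluate f(x).
f(-2.8736) = 7*(-2.8736)^2 - 9*(-2.8736) - 11 = 72.6654
Step 2: Evaluate g(x).
g(-2.8736) = 6*-2.8736 - 7 = -24.2416
Step 3: Compute Lagrangian.
L = 72.6654 + 4*-24.2416 = -24.301


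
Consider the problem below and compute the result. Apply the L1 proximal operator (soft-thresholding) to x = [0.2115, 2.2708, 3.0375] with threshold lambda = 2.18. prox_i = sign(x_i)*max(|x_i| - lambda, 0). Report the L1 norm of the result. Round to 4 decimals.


Soft-thresholding with lambda = 2.18:
prox(0.2115) = sign(0.2115)*max(|0.2115| - 2.18, 0) = 0.0
prox(2.2708) = sign(2.2708)*max(|2.2708| - 2.18, 0) = 0.0908
prox(3.0375) = sign(3.0375)*max(|3.0375| - 2.18, 0) = 0.8575
prox(x) = [0.0, 0.0908, 0.8575]
||prox(x)||_1 = 0.0 + 0.0908 + 0.8575 = 0.9483


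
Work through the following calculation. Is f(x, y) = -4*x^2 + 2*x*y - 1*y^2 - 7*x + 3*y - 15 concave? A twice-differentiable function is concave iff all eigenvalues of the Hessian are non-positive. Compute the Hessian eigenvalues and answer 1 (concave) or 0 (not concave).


The Hessian of f(x,y) = -4*x^2 + 2*x*y - 1*y^2 - 7*x + 3*y - 15 is:
H = [[-8, 2], [2, -2]]
Trace = -8 - 2 = -10
Determinant = -8*-2 - (2)^2 = 12
Discriminant = (-10)^2 - 4*12 = 52.0
Eigenvalues: lambda_1 = -8.6056, lambda_2 = -1.3944
The function is concave.

1


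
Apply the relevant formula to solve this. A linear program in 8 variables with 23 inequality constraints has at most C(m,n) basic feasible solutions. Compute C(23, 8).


Each vertex corresponds to some choice of n active constraints out of m, so the number of vertices is at most C(m, n) = m! / (n!(m-n)!).
m = 23, n = 8
Numerator: 23 * 22 * 21 * 20 * 19 * 18 * 17 * 16
Denominator: 8! = 40320
C(23, 8) = 490314


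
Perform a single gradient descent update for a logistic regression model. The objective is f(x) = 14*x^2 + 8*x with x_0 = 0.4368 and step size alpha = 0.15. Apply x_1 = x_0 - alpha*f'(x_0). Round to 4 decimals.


We compute the gradient at x_0 and apply the update.
f'(x) = 28*x + 8
f'(0.4368) = 28*0.4368 + 8 = 20.2304
x_1 = 0.4368 - 0.15*20.2304 = -2.5978


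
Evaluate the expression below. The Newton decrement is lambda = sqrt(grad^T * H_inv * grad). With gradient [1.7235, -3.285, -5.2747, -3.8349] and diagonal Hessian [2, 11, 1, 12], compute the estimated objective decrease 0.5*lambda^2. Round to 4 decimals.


Step 1: H is diagonal, so H^(-1) * g = [0.8618, -0.2986, -5.2747, -0.3196].
Step 2: g^T H^(-1) g = sum_i g_i^2 / H_ii
  = (1.7235)^2/2 + (-3.285)^2/11 + (-5.2747)^2/1 + (-3.8349)^2/12
  = 1.4852 + 0.981 + 27.8225 + 1.2255 = 31.5142
Step 3: Objective decrease = 0.5 * g^T H^(-1) g = 15.7571


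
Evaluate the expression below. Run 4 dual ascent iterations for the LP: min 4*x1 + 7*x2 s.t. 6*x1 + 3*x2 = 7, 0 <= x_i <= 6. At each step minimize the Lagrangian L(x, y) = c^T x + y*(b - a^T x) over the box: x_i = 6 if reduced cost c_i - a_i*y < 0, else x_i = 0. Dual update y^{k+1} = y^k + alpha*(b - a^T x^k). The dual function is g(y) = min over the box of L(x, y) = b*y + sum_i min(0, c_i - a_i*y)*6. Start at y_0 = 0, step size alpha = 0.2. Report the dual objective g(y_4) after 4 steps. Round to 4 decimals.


Dual ascent for LP: min 4*x1 + 7*x2, 6*x1 + 3*x2 = 7, 0 <= x_i <= 6
Step 1: y^k = 0.0, reduced costs: (4.0, 7.0)
  x^k = (0.0, 0.0), subgradient = b - a^T x = 7.0
  y^{k+1} = 0.0 + 0.2*7.0 = 1.4
Step 2: y^k = 1.4, reduced costs: (-4.4, 2.8)
  x^k = (6.0, 0.0), subgradient = b - a^T x = -29.0
  y^{k+1} = 1.4 + 0.2*-29.0 = -4.4
Step 3: y^k = -4.4, reduced costs: (30.4, 20.2)
  x^k = (0.0, 0.0), subgradient = b - a^T x = 7.0
  y^{k+1} = -4.4 + 0.2*7.0 = -3.0
Step 4: y^k = -3.0, reduced costs: (22.0, 16.0)
  x^k = (0.0, 0.0), subgradient = b - a^T x = 7.0
  y^{k+1} = -3.0 + 0.2*7.0 = -1.6
Dual objective at y_4 = -1.6: reduced costs (13.6, 11.8), box minimizer x = (0.0, 0.0)
g(y_4) = b*y + (c1 - a1*y)*x1 + (c2 - a2*y)*x2 = 7*(-1.6) + 13.6*0.0 + 11.8*0.0 = -11.2 + 0.0 + 0.0 = -11.2


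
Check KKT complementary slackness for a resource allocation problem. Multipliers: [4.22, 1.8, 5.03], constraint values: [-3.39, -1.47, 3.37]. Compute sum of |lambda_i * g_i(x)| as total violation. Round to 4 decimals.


KKT complementary slackness check:
lambda_1 * g_1 = 4.22 * -3.39 = -14.3058
lambda_2 * g_2 = 1.8 * -1.47 = -2.646
lambda_3 * g_3 = 5.03 * 3.37 = 16.9511
Total violation = 14.3058 + 2.646 + 16.9511 = 33.9029


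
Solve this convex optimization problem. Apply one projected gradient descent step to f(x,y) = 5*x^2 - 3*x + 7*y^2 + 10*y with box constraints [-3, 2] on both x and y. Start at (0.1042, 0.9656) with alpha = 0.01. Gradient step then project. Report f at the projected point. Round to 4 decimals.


Step 1: Compute gradient at (0.1042, 0.9656).
grad_x = 2*5*0.1042 - 3 = -1.958
grad_y = 2*7*0.9656 + 10 = 23.5184
Step 2: Gradient step.
x_raw = 0.1042 - 0.01*-1.958 = 0.1238
y_raw = 0.9656 - 0.01*23.5184 = 0.7304
Step 3: Project onto [-3, 2].
x_proj = clip(0.1238) = 0.1238
y_proj = clip(0.7304) = 0.7304
Step 4: Evaluate f.
f(0.1238, 0.7304) = 10.744


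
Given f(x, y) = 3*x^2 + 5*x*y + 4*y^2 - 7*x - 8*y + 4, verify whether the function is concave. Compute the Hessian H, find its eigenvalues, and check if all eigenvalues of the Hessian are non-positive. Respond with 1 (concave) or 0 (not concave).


The Hessian of f(x,y) = 3*x^2 + 5*x*y + 4*y^2 - 7*x - 8*y + 4 is:
H = [[6, 5], [5, 8]]
Trace = 6 + 8 = 14
Determinant = 6*8 - (5)^2 = 23
Discriminant = (14)^2 - 4*23 = 104.0
Eigenvalues: lambda_1 = 1.901, lambda_2 = 12.099
The function is not concave.

0


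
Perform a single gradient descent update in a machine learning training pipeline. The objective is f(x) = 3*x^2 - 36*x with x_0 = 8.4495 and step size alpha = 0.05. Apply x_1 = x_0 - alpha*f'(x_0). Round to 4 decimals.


We compute the gradient at x_0 and apply the update.
f'(x) = 6*x - 36
f'(8.4495) = 6*8.4495 - 36 = 14.697
x_1 = 8.4495 - 0.05*14.697 = 7.7147


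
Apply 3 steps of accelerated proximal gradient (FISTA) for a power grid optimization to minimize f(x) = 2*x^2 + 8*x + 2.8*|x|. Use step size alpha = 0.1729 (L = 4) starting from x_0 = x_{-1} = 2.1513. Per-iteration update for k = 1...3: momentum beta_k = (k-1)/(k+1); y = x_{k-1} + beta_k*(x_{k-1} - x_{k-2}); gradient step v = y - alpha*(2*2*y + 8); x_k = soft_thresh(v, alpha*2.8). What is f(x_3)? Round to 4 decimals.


FISTA on f(x) = 2*x^2 + 8*x + 2.8*|x|
L = 4, alpha = 0.1729
Iteration 1: beta = 0.0, y = 2.1513 + 0.0*(2.1513 - 2.1513) = 2.1513
  grad(y) = 16.6052, v = y - alpha*grad = -0.7197
  prox(v) = soft_thresh(-0.7197, 0.4841) = -0.2356
Iteration 2: beta = 0.3333, y = -0.2356 + 0.3333*(-0.2356 - 2.1513) = -1.0313
  grad(y) = 3.875, v = y - alpha*grad = -1.7012
  prox(v) = soft_thresh(-1.7012, 0.4841) = -1.2171
Iteration 3: beta = 0.5, y = -1.2171 + 0.5*(-1.2171 + 0.2356) = -1.7079
  grad(y) = 1.1685, v = y - alpha*grad = -1.9099
  prox(v) = soft_thresh(-1.9099, 0.4841) = -1.4258
f(x_3) = 2*(-1.4258)^2 + 8*(-1.4258) + 2.8*|-1.4258| = -3.3484


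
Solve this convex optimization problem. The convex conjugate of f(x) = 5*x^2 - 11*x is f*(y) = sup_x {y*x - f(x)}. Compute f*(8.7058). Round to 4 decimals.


f*(y) = sup_x {y*x - a*x^2 - b*x} = sup_x {(y-b)*x - a*x^2}
FOC: (y - b) - 2a*x = 0 => x* = (y - b)/(2a)
x* = (8.7058 + 11)/(2*5) = 1.9706
f*(8.7058) = (y-b)^2/(4a) = (8.7058 + 11)^2/(4*5)
= 388.3186/20 = 19.4159


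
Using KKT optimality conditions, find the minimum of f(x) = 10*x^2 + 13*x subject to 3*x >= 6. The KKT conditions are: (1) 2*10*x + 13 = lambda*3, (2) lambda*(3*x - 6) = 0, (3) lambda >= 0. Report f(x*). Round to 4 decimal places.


Step 1: Try lambda = 0 (constraint inactive).
x_unc = -13/(2*10) = -0.65
Check: 3*-0.65 = -1.95 < 6 -- violated!
Step 2: Constraint must be active: 3*x = 6
x* = 6/3 = 2.0
lambda = (2*10*2.0 + 13)/3 = 17.6667
Step 3: Compute optimal value.
f(x*) = 10*2.0^2 + 13*2.0 = 66.0


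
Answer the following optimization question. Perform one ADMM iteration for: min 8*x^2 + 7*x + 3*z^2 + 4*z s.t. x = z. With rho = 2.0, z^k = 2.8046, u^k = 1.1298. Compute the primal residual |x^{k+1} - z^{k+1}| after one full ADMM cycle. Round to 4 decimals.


ADMM iteration with rho = 2.0, z^k = 2.8046, u^k = 1.1298
Step 1: x-update.
Minimize 8*x^2 + 7*x + (2.0/2)*(x - 2.8046 + 1.1298)^2
FOC: (2*8 + 2.0)*x = -7 + 2.0*(2.8046 - 1.1298)
x^{k+1} = -0.2028
Step 2: z-update.
Minimize 3*z^2 + 4*z + (2.0/2)*(-0.2028 - z + 1.1298)^2
FOC: (2*3 + 2.0)*z = -4 + 2.0*(-0.2028 + 1.1298)
z^{k+1} = -0.2683
Step 3: u-update.
u^{k+1} = 1.1298 - 0.2028 + 0.2683 = 1.1953
Step 4: Primal residual = |-0.2028 + 0.2683| = 0.0655


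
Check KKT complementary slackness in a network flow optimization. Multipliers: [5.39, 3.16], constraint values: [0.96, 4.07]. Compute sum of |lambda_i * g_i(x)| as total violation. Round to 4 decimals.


KKT complementary slackness check:
lambda_1 * g_1 = 5.39 * 0.96 = 5.1744
lambda_2 * g_2 = 3.16 * 4.07 = 12.8612
Total violation = 5.1744 + 12.8612 = 18.0356


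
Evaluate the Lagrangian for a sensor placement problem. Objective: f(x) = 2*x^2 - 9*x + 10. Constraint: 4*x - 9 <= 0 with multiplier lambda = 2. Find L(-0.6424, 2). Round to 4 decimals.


Step 1: Evaluate f(x).
f(-0.6424) = 2*(-0.6424)^2 - 9*(-0.6424) + 10 = 16.607
Step 2: Evaluate g(x).
g(-0.6424) = 4*-0.6424 - 9 = -11.5696
Step 3: Compute Lagrangian.
L = 16.607 + 2*-11.5696 = -6.5322


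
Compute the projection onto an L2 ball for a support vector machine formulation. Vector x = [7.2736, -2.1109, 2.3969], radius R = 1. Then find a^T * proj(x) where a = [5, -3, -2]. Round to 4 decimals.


Step 1: Compute ||x|| (intermediates to 6 decimals).
||x|| = sqrt(7.2736^2 + (-2.1109)^2 + 2.3969^2) = 7.943946
Step 2: Project.
Since ||x|| > R, scale = R/||x|| = 1/7.943946 = 0.125882, proj(x) = scale * x
proj(x) = [0.915615, -0.265724, 0.301727]
Step 3: Dot product.
a^T * proj(x) = 5*0.915615 - 3*(-0.265724) - 2*0.301727 = 4.7718


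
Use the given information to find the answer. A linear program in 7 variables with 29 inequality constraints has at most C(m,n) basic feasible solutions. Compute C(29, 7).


Each vertex corresponds to some choice of n active constraints out of m, so the number of vertices is at most C(m, n) = m! / (n!(m-n)!).
m = 29, n = 7
Numerator: 29 * 28 * 27 * 26 * 25 * 24 * 23
Denominator: 7! = 5040
C(29, 7) = 1560780


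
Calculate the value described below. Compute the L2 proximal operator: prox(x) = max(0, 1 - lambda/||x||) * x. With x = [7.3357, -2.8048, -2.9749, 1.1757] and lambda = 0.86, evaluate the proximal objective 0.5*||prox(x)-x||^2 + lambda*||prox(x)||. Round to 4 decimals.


Step 1: Compute ||x||.
||x|| = 8.4801
Step 2: Compute scaling factor.
scale = max(0, 1 - 0.86/8.4801) = 0.8986
Step 3: prox(x) = [6.5918, -2.5204, -2.6732, 1.0565]
||prox(x)|| = 7.6201
Step 4: Proximal objective.
0.5*||prox-x||^2 = 0.3698
lambda*||prox|| = 6.5533
Total = 6.9231


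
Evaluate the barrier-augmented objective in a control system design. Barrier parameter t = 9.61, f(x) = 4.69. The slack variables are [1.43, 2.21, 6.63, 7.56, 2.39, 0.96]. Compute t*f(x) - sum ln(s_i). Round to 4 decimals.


Step 1: Compute log-barrier.
ln values: [0.3577, 0.793, 1.8916, 2.0229, 0.8713, -0.0408]
phi = -(0.3577 + 0.793 + 1.8916 + 2.0229 + 0.8713 - 0.0408) = -5.8956
Step 2: Compute augmented objective.
t*f(x) = 9.61*4.69 = 45.0709
Total = 45.0709 - 5.8956 = 39.1753


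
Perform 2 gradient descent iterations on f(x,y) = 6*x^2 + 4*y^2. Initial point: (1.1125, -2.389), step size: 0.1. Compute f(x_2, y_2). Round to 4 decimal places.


Gradient descent on f(x,y) = 6*x^2 + 4*y^2.
Starting point: (1.1125, -2.389), alpha = 0.1
Step 1: grad_x = 2*6*1.1125 = 13.35, grad_y = 2*4*-2.389 = -19.112
  x_1 = 1.1125 - 0.1*13.35 = -0.2225
  y_1 = -2.389 - 0.1*-19.112 = -0.4778
Step 2: grad_x = 2*6*-0.2225 = -2.67, grad_y = 2*4*-0.4778 = -3.8224
  x_2 = -0.2225 - 0.1*-2.67 = 0.0445
  y_2 = -0.4778 - 0.1*-3.8224 = -0.0956
f(0.0445, -0.0956) = 6*0.0445^2 + 4*(-0.0956)^2 = 0.0484


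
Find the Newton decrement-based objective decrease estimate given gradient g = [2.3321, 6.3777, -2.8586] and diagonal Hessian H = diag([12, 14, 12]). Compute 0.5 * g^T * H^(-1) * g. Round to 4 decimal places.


Step 1: H is diagonal, so H^(-1) * g = [0.1943, 0.4556, -0.2382].
Step 2: g^T H^(-1) g = sum_i g_i^2 / H_ii
  = (2.3321)^2/12 + (6.3777)^2/14 + (-2.8586)^2/12
  = 0.4532 + 2.9054 + 0.681 = 4.0396
Step 3: Objective decrease = 0.5 * g^T H^(-1) g = 2.0198


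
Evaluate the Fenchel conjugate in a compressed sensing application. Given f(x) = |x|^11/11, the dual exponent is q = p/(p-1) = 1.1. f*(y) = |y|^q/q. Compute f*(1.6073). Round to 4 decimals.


The conjugate exponent q satisfies 1/p + 1/q = 1.
p = 11, so q = 11/(11 - 1) = 1.1
|y|^q = 1.6073^1.1 = 1.6854
f*(1.6073) = 1.6854 / 1.1 = 1.5322


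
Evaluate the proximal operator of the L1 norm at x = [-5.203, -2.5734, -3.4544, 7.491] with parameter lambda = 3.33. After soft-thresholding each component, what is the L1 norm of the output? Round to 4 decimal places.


Soft-thresholding with lambda = 3.33:
prox(-5.203) = sign(-5.203)*max(|-5.203| - 3.33, 0) = -1.873
prox(-2.5734) = sign(-2.5734)*max(|-2.5734| - 3.33, 0) = 0.0
prox(-3.4544) = sign(-3.4544)*max(|-3.4544| - 3.33, 0) = -0.1244
prox(7.491) = sign(7.491)*max(|7.491| - 3.33, 0) = 4.161
prox(x) = [-1.873, 0.0, -0.1244, 4.161]
||prox(x)||_1 = 1.873 + 0.0 + 0.1244 + 4.161 = 6.1584


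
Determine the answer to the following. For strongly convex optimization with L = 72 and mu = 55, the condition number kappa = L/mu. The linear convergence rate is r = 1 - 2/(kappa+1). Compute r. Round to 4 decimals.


Step 1: Compute the condition number.
kappa = L/mu = 72/55 = 1.3091
Step 2: Compute the convergence rate.
r = 1 - 2/(kappa + 1) = 1 - 2*mu/(L + mu) = (L - mu)/(L + mu) = 17/127 = 0.1339


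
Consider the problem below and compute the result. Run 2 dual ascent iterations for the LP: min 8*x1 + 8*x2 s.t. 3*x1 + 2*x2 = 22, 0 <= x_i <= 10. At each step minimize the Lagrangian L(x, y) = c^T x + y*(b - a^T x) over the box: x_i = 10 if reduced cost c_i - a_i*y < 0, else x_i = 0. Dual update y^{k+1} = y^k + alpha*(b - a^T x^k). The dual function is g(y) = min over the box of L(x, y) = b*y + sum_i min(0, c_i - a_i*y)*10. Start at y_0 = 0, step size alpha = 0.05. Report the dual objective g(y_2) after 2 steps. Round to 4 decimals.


Dual ascent for LP: min 8*x1 + 8*x2, 3*x1 + 2*x2 = 22, 0 <= x_i <= 10
Step 1: y^k = 0.0, reduced costs: (8.0, 8.0)
  x^k = (0.0, 0.0), subgradient = b - a^T x = 22.0
  y^{k+1} = 0.0 + 0.05*22.0 = 1.1
Step 2: y^k = 1.1, reduced costs: (4.7, 5.8)
  x^k = (0.0, 0.0), subgradient = b - a^T x = 22.0
  y^{k+1} = 1.1 + 0.05*22.0 = 2.2
Dual objective at y_2 = 2.2: reduced costs (1.4, 3.6), box minimizer x = (0.0, 0.0)
g(y_2) = b*y + (c1 - a1*y)*x1 + (c2 - a2*y)*x2 = 22*2.2 + 1.4*0.0 + 3.6*0.0 = 48.4 + 0.0 + 0.0 = 48.4


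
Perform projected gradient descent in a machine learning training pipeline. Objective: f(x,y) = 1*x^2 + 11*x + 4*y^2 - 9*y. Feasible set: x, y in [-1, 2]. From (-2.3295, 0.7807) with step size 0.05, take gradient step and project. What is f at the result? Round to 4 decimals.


Step 1: Compute gradient at (-2.3295, 0.7807).
grad_x = 2*1*-2.3295 + 11 = 6.341
grad_y = 2*4*0.7807 - 9 = -2.7544
Step 2: Gradient step.
x_raw = -2.3295 - 0.05*6.341 = -2.6466
y_raw = 0.7807 - 0.05*-2.7544 = 0.9184
Step 3: Project onto [-1, 2].
x_proj = clip(-2.6466) = -1.0
y_proj = clip(0.9184) = 0.9184
Step 4: Evaluate f.
f(-1.0, 0.9184) = -14.8918


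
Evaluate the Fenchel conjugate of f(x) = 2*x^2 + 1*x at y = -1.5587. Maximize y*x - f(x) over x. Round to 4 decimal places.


f*(y) = sup_x {y*x - a*x^2 - b*x} = sup_x {(y-b)*x - a*x^2}
FOC: (y - b) - 2a*x = 0 => x* = (y - b)/(2a)
x* = (-1.5587 - 1)/(2*2) = -0.6397
f*(-1.5587) = (y-b)^2/(4a) = (-1.5587 - 1)^2/(4*2)
= 6.5469/8 = 0.8184


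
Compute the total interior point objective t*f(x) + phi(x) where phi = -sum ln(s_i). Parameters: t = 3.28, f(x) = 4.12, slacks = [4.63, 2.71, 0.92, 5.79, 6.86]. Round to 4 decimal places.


Step 1: Compute log-barrier.
ln values: [1.5326, 0.9969, -0.0834, 1.7561, 1.9257]
phi = -(1.5326 + 0.9969 - 0.0834 + 1.7561 + 1.9257) = -6.128
Step 2: Compute augmented objective.
t*f(x) = 3.28*4.12 = 13.5136
Total = 13.5136 - 6.128 = 7.3856


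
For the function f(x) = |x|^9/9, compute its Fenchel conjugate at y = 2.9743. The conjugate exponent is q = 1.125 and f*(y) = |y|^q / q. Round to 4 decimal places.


The conjugate exponent q satisfies 1/p + 1/q = 1.
p = 9, so q = 9/(9 - 1) = 1.125
|y|^q = 2.9743^1.125 = 3.4085
f*(2.9743) = 3.4085 / 1.125 = 3.0297


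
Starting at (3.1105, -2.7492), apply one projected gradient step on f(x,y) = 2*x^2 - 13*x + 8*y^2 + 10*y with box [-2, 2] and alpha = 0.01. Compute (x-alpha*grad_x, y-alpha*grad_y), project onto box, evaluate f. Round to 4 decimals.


Step 1: Compute gradient at (3.1105, -2.7492).
grad_x = 2*2*3.1105 - 13 = -0.558
grad_y = 2*8*-2.7492 + 10 = -33.9872
Step 2: Gradient step.
x_raw = 3.1105 - 0.01*-0.558 = 3.1161
y_raw = -2.7492 - 0.01*-33.9872 = -2.4093
Step 3: Project onto [-2, 2].
x_proj = clip(3.1161) = 2.0
y_proj = clip(-2.4093) = -2.0
Step 4: Evaluate f.
f(2.0, -2.0) = -6.0


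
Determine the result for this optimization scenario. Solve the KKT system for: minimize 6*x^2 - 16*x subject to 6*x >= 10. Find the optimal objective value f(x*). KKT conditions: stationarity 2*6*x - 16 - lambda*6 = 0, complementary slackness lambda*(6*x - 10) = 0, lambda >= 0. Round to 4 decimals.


Step 1: Try lambda = 0 (constraint inactive).
x_unc = 16/(2*6) = 1.3333
Check: 6*1.3333 = 7.9998 < 10 -- violated!
Step 2: Constraint must be active: 6*x = 10
x* = 10/6 = 5/3 = 1.6667 (rounded; the exact value 5/3 is used below)
lambda = (2*6*(5/3) - 16)/6 = 0.6667
Step 3: Compute optimal value.
f(x*) = 6*(5/3)^2 - 16*(5/3) = -10.0


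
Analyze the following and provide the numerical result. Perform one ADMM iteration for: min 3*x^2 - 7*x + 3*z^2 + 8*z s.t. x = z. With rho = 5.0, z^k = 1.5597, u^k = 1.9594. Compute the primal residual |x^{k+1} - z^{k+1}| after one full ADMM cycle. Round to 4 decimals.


ADMM iteration with rho = 5.0, z^k = 1.5597, u^k = 1.9594
Step 1: x-update.
Minimize 3*x^2 - 7*x + (5.0/2)*(x - 1.5597 + 1.9594)^2
FOC: (2*3 + 5.0)*x = 7 + 5.0*(1.5597 - 1.9594)
x^{k+1} = 0.4547
Step 2: z-update.
Minimize 3*z^2 + 8*z + (5.0/2)*(0.4547 - z + 1.9594)^2
FOC: (2*3 + 5.0)*z = -8 + 5.0*(0.4547 + 1.9594)
z^{k+1} = 0.37
Step 3: u-update.
u^{k+1} = 1.9594 + 0.4547 - 0.37 = 2.044
Step 4: Primal residual = |0.4547 - 0.37| = 0.0846


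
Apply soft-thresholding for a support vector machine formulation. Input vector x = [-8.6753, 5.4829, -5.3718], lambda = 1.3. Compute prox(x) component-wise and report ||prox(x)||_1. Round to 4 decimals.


Soft-thresholding with lambda = 1.3:
prox(-8.6753) = sign(-8.6753)*max(|-8.6753| - 1.3, 0) = -7.3753
prox(5.4829) = sign(5.4829)*max(|5.4829| - 1.3, 0) = 4.1829
prox(-5.3718) = sign(-5.3718)*max(|-5.3718| - 1.3, 0) = -4.0718
prox(x) = [-7.3753, 4.1829, -4.0718]
||prox(x)||_1 = 7.3753 + 4.1829 + 4.0718 = 15.63


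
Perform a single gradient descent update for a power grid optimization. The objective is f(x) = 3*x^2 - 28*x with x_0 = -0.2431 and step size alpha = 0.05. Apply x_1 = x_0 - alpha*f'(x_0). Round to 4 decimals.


We compute the gradient at x_0 and apply the update.
f'(x) = 6*x - 28
f'(-0.2431) = 6*-0.2431 - 28 = -29.4586
x_1 = -0.2431 - 0.05*-29.4586 = 1.2298


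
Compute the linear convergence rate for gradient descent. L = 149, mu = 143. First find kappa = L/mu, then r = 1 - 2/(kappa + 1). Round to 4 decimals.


Step 1: Compute the condition number.
kappa = L/mu = 149/143 = 1.042
Step 2: Compute the convergence rate.
r = 1 - 2/(kappa + 1) = 1 - 2*mu/(L + mu) = (L - mu)/(L + mu) = 6/292 = 0.0205


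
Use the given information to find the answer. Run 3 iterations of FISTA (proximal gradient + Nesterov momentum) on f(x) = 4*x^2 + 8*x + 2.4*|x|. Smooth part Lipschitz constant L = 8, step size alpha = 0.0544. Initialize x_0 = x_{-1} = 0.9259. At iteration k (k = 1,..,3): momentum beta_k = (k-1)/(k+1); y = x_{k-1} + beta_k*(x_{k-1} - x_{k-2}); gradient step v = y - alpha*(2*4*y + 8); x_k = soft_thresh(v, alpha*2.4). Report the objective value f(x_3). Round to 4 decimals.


FISTA on f(x) = 4*x^2 + 8*x + 2.4*|x|
L = 8, alpha = 0.0544
Iteration 1: beta = 0.0, y = 0.9259 + 0.0*(0.9259 - 0.9259) = 0.9259
  grad(y) = 15.4072, v = y - alpha*grad = 0.0877
  prox(v) = soft_thresh(0.0877, 0.1306) = 0.0
Iteration 2: beta = 0.3333, y = 0.0 + 0.3333*(0.0 - 0.9259) = -0.3086
  grad(y) = 5.5309, v = y - alpha*grad = -0.6095
  prox(v) = soft_thresh(-0.6095, 0.1306) = -0.479
Iteration 3: beta = 0.5, y = -0.479 + 0.5*(-0.479 - 0.0) = -0.7184
  grad(y) = 2.2525, v = y - alpha*grad = -0.841
  prox(v) = soft_thresh(-0.841, 0.1306) = -0.7104
f(x_3) = 4*(-0.7104)^2 + 8*(-0.7104) + 2.4*|-0.7104| = -1.9596


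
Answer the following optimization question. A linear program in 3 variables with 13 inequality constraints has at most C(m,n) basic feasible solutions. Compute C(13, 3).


Each vertex corresponds to some choice of n active constraints out of m, so the number of vertices is at most C(m, n) = m! / (n!(m-n)!).
m = 13, n = 3
Numerator: 13 * 12 * 11
Denominator: 3! = 6
C(13, 3) = 286


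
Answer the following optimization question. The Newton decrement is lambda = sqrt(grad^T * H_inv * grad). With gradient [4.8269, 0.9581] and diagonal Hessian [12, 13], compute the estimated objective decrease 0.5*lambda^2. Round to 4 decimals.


Step 1: H is diagonal, so H^(-1) * g = [0.4022, 0.0737].
Step 2: g^T H^(-1) g = sum_i g_i^2 / H_ii
  = (4.8269)^2/12 + (0.9581)^2/13
  = 1.9416 + 0.0706 = 2.0122
Step 3: Objective decrease = 0.5 * g^T H^(-1) g = 1.0061


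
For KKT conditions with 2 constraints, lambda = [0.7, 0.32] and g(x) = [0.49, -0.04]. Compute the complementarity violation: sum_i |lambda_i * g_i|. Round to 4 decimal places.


KKT complementary slackness check:
lambda_1 * g_1 = 0.7 * 0.49 = 0.343
lambda_2 * g_2 = 0.32 * -0.04 = -0.0128
Total violation = 0.343 + 0.0128 = 0.3558


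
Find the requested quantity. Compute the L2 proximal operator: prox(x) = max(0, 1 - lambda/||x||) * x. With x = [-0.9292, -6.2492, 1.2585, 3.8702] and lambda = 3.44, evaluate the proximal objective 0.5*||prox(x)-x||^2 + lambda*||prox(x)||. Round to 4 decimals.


Step 1: Compute ||x||.
||x|| = 7.5152
Step 2: Compute scaling factor.
scale = max(0, 1 - 3.44/7.5152) = 0.5423
Step 3: prox(x) = [-0.5039, -3.3887, 0.6824, 2.0987]
||prox(x)|| = 4.0752
Step 4: Proximal objective.
0.5*||prox-x||^2 = 5.9168
lambda*||prox|| = 14.0187
Total = 19.9355


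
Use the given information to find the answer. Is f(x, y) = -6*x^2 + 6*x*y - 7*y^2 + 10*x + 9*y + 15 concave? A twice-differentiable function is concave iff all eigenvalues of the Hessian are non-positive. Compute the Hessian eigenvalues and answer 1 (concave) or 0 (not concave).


The Hessian of f(x,y) = -6*x^2 + 6*x*y - 7*y^2 + 10*x + 9*y + 15 is:
H = [[-12, 6], [6, -14]]
Trace = -12 - 14 = -26
Determinant = -12*-14 - (6)^2 = 132
Discriminant = (-26)^2 - 4*132 = 148.0
Eigenvalues: lambda_1 = -19.0828, lambda_2 = -6.9172
The function is concave.

1


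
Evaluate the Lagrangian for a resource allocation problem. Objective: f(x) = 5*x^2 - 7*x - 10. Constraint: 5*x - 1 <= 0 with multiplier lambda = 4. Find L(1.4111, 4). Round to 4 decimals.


Step 1: Evaluate f(x).
f(1.4111) = 5*1.4111^2 - 7*1.4111 - 10 = -9.9217
Step 2: Evaluate g(x).
g(1.4111) = 5*1.4111 - 1 = 6.0555
Step 3: Compute Lagrangian.
L = -9.9217 + 4*6.0555 = 14.3003


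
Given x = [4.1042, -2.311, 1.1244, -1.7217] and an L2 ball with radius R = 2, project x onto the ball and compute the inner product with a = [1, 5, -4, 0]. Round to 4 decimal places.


Step 1: Compute ||x|| (intermediates to 6 decimals).
||x|| = sqrt(4.1042^2 + (-2.311)^2 + 1.1244^2 + (-1.7217)^2) = 5.139427
Step 2: Project.
Since ||x|| > R, scale = R/||x|| = 2/5.139427 = 0.389148, proj(x) = scale * x
proj(x) = [1.597141, -0.899321, 0.437558, -0.669996]
Step 3: Dot product.
a^T * proj(x) = 1*1.597141 + 5*(-0.899321) - 4*0.437558 + 0*(-0.669996) = -4.6497
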